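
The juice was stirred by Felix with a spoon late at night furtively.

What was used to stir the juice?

a spoon

'with a spoon' marks the instrument of the stirring event.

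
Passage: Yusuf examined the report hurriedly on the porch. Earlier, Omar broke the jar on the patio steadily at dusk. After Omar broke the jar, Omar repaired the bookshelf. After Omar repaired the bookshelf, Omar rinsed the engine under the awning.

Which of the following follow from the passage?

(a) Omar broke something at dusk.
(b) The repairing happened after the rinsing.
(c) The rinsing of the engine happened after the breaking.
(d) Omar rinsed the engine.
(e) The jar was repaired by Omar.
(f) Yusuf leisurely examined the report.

(a), (c), (d)

(a) Entailed — dropping 'steadily', 'on the patio' and generalizing the patient leaves a sub-description the original still satisfies.
(b) Not entailed — the narrative places the repairing before the rinsing, not after.
(c) Entailed — the narrative places the breaking before the rinsing.
(d) Entailed — dropping 'under the awning' leaves a sub-description the original still satisfies.
(e) Not entailed — Omar repaired the bookshelf, not the jar; the jar belongs to the breaking event.
(f) Not entailed — 'leisurely' adds a manner not in (and inconsistent with) the original.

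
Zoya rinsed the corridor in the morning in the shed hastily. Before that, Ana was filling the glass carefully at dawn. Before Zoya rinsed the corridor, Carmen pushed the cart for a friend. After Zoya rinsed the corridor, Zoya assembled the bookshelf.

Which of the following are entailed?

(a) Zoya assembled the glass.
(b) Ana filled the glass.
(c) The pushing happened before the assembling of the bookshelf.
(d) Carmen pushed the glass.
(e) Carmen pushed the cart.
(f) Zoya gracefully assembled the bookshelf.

(c), (e)

(a) Not entailed — Zoya assembled the bookshelf, not the glass; the glass belongs to the filling event.
(b) Not entailed — 'was filling' is progressive on an accomplishment; it does not entail the completed 'filled'.
(c) Entailed — the narrative places the pushing before the assembling.
(d) Not entailed — Carmen pushed the cart, not the glass; the glass belongs to the filling event.
(e) Entailed — dropping 'for a friend' leaves a sub-description the original still satisfies.
(f) Not entailed — 'gracefully' adds information not in the original event.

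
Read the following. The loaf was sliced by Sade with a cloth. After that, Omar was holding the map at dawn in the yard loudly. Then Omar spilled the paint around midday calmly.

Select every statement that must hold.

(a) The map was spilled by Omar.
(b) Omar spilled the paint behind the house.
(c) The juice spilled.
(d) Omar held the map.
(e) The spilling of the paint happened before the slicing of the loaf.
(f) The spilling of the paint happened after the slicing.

(d), (f)

(a) Not entailed — Omar spilled the paint, not the map; the map belongs to the holding event.
(b) Not entailed — 'behind the house' adds information not in the original event.
(c) Not entailed — the paint is what spilled, not the juice.
(d) Entailed — 'hold' is an activity; 'was holding' entails that some holding happened, so 'held' holds.
(e) Not entailed — the narrative places the slicing before the spilling, not after.
(f) Entailed — the narrative places the slicing before the spilling.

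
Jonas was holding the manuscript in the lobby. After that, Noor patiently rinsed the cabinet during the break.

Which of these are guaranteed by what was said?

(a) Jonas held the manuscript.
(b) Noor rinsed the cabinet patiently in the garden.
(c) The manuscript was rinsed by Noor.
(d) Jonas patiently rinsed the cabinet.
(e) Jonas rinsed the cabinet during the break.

(a)

(a) Entailed — 'hold' is an activity; 'was holding' entails that some holding happened, so 'held' holds.
(b) Not entailed — 'in the garden' adds information not in the original event.
(c) Not entailed — Noor rinsed the cabinet, not the manuscript; the manuscript belongs to the holding event.
(d) Not entailed — the passage has Noor rinsing the cabinet, not Jonas.
(e) Not entailed — the passage has Noor rinsing the cabinet, not Jonas.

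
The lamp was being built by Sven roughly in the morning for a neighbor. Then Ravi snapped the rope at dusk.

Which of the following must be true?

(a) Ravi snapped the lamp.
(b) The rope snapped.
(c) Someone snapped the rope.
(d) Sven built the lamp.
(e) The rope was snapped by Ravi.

(b), (c), (e)

(a) Not entailed — Ravi snapped the rope, not the lamp; the lamp belongs to the building event.
(b) Entailed — 'Ravi snapped the rope' is causative; it entails the inchoative 'the rope snapped'.
(c) Entailed — this follows by dropping conjuncts from the snapping event's description.
(d) Not entailed — 'was building' is progressive on an accomplishment; it does not entail the completed 'built'.
(e) Entailed — this follows by dropping conjuncts from the snapping event's description.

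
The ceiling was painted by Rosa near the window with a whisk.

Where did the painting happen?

'near the window' marks the location of the painting event.

near the window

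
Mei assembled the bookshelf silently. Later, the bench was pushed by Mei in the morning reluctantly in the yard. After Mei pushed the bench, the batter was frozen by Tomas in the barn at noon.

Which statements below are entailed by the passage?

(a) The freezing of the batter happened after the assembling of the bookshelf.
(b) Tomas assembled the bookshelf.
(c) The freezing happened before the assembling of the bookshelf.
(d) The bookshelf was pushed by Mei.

(a) Entailed — the narrative places the assembling before the freezing.
(b) Not entailed — the passage has Mei assembling the bookshelf, not Tomas.
(c) Not entailed — the narrative places the assembling before the freezing, not after.
(d) Not entailed — Mei pushed the bench, not the bookshelf; the bookshelf belongs to the assembling event.

(a)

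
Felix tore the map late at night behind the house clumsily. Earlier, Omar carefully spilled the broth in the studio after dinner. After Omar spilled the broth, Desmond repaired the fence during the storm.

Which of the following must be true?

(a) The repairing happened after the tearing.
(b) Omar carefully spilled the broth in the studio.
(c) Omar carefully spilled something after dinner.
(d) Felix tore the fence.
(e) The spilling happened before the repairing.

(b), (c), (e)

(a) Not entailed — the narrative doesn't order the tearing relative to the repairing.
(b) Entailed — dropping 'after dinner' leaves a sub-description the original still satisfies.
(c) Entailed — the original entails any weakening of itself; this just drops 'in the studio' and generalizes the patient.
(d) Not entailed — Felix tore the map, not the fence; the fence belongs to the repairing event.
(e) Entailed — the narrative places the spilling before the repairing.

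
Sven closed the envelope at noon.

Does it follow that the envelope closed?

yes

'Sven closed the envelope' is the causative; it entails the inchoative 'the envelope closed'.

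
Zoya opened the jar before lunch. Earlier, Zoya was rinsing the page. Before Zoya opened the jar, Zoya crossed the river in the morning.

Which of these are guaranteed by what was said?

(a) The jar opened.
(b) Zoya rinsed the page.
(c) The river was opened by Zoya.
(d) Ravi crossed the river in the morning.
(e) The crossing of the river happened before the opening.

(a), (b), (e)

(a) Entailed — 'Zoya opened the jar' is causative; it entails the inchoative 'the jar opened'.
(b) Entailed — 'rinse' is an activity; 'was rinsing' entails that some rinsing happened, so 'rinsed' holds.
(c) Not entailed — Zoya opened the jar, not the river; the river belongs to the crossing event.
(d) Not entailed — the passage has Zoya crossing the river, not Ravi.
(e) Entailed — the narrative places the crossing before the opening.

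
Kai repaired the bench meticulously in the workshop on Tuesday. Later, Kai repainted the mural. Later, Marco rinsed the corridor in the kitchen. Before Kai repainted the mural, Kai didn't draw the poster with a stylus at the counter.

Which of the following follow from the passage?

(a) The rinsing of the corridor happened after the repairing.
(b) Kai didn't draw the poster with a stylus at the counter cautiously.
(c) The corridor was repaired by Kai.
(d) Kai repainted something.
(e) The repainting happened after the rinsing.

(a) Entailed — the narrative places the repairing before the rinsing.
(b) Entailed — under negation, adding a further restriction is entailed: if no such drawing event occurred, none occurred cautiously either.
(c) Not entailed — Kai repaired the bench, not the corridor; the corridor belongs to the rinsing event.
(d) Entailed — the original entails any weakening of itself; this just generalizes the patient.
(e) Not entailed — the narrative places the repainting before the rinsing, not after.

(a), (b), (d)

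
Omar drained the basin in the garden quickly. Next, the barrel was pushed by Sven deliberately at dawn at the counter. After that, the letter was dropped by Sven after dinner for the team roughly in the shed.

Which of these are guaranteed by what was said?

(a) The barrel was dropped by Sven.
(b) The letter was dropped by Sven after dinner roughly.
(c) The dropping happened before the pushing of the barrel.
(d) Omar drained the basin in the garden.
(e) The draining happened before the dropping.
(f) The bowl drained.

(b), (d), (e)

(a) Not entailed — Sven dropped the letter, not the barrel; the barrel belongs to the pushing event.
(b) Entailed — this follows by dropping conjuncts from the dropping event's description.
(c) Not entailed — the narrative places the pushing before the dropping, not after.
(d) Entailed — the original entails any weakening of itself; this just drops 'quickly'.
(e) Entailed — the narrative places the draining before the dropping.
(f) Not entailed — the basin is what drained, not the bowl.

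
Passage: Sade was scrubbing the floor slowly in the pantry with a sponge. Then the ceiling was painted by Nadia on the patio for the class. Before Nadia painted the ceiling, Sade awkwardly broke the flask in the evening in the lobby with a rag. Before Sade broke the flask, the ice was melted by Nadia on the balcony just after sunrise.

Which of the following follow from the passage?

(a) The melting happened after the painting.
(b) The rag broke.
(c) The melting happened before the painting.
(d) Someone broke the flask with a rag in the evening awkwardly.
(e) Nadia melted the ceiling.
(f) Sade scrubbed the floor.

(a) Not entailed — the narrative places the melting before the painting, not after.
(b) Not entailed — the flask is what broke, not the rag.
(c) Entailed — the narrative places the melting before the painting.
(d) Entailed — this follows by dropping conjuncts from the breaking event's description.
(e) Not entailed — Nadia melted the ice, not the ceiling; the ceiling belongs to the painting event.
(f) Entailed — 'scrub' is an activity; 'was scrubbing' entails that some scrubbing happened, so 'scrubbed' holds.

(c), (d), (f)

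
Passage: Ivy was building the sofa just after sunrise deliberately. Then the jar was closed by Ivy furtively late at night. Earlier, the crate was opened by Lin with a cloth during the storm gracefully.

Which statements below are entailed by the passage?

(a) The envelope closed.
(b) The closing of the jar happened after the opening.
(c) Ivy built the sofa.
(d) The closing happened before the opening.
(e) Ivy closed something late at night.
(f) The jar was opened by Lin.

(b), (e)

(a) Not entailed — the jar is what closed, not the envelope.
(b) Entailed — the narrative places the opening before the closing.
(c) Not entailed — 'was building' is progressive on an accomplishment; it does not entail the completed 'built'.
(d) Not entailed — the narrative places the opening before the closing, not after.
(e) Entailed — the original entails any weakening of itself; this just drops 'furtively' and generalizes the patient.
(f) Not entailed — Lin opened the crate, not the jar; the jar belongs to the closing event.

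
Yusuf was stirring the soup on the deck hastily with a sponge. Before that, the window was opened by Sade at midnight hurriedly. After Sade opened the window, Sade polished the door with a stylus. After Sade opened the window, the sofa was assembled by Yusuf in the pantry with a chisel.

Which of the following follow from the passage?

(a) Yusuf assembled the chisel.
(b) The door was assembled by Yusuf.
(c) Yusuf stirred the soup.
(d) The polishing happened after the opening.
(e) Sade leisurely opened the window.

(c), (d)

(a) Not entailed — the chisel is the instrument, not what was assembled.
(b) Not entailed — Yusuf assembled the sofa, not the door; the door belongs to the polishing event.
(c) Entailed — 'stir' is an activity; 'was stirring' entails that some stirring happened, so 'stirred' holds.
(d) Entailed — the narrative places the opening before the polishing.
(e) Not entailed — 'leisurely' adds a manner not in (and inconsistent with) the original.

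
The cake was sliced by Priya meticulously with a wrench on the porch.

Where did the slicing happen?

on the porch

'on the porch' marks the location of the slicing event.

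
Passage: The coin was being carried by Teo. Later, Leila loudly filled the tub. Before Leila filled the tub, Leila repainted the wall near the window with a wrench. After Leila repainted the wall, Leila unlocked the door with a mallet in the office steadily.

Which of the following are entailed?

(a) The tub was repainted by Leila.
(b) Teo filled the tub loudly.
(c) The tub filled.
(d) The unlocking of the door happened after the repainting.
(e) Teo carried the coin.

(c), (d), (e)

(a) Not entailed — Leila repainted the wall, not the tub; the tub belongs to the filling event.
(b) Not entailed — the passage has Leila filling the tub, not Teo.
(c) Entailed — 'Leila filled the tub' is causative; it entails the inchoative 'the tub filled'.
(d) Entailed — the narrative places the repainting before the unlocking.
(e) Entailed — 'carry' is an activity; 'was carrying' entails that some carrying happened, so 'carried' holds.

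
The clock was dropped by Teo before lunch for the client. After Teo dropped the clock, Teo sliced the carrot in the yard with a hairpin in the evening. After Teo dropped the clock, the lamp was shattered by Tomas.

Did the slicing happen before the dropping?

The narrative orders the dropping before the slicing.

no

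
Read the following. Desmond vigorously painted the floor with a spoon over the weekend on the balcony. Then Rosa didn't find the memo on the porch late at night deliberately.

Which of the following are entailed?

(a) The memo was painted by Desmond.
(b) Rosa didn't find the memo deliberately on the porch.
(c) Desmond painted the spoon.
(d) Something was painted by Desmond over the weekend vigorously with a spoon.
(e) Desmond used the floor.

(d)

(a) Not entailed — Desmond painted the floor, not the memo; the memo belongs to the finding event.
(b) Not entailed — dropping 'late at night' under negation is not valid — the original leaves open that Rosa found the memo some other way.
(c) Not entailed — the spoon is the instrument, not what was painted.
(d) Entailed — this follows by dropping conjuncts from the painting event's description.
(e) Not entailed — the floor is the patient, not an instrument — Desmond used a spoon.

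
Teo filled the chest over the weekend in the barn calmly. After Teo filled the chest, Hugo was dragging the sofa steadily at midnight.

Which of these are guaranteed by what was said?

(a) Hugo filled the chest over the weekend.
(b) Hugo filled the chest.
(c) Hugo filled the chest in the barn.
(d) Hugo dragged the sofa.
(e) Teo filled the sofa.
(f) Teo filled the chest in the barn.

(a) Not entailed — the passage has Teo filling the chest, not Hugo.
(b) Not entailed — the passage has Teo filling the chest, not Hugo.
(c) Not entailed — the passage has Teo filling the chest, not Hugo.
(d) Entailed — 'drag' is an activity; 'was dragging' entails that some dragging happened, so 'dragged' holds.
(e) Not entailed — Teo filled the chest, not the sofa; the sofa belongs to the dragging event.
(f) Entailed — dropping 'calmly', 'over the weekend' leaves a sub-description the original still satisfies.

(d), (f)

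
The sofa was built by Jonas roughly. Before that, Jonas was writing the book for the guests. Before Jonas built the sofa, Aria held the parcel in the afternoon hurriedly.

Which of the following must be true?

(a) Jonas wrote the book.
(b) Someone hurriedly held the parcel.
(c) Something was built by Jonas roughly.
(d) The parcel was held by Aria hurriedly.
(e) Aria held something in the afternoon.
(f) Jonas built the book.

(b), (c), (d), (e)

(a) Not entailed — 'was writing' is progressive on an accomplishment; it does not entail the completed 'wrote'.
(b) Entailed — the original entails any weakening of itself; this just drops 'in the afternoon' and generalizes the agent.
(c) Entailed — this follows by dropping conjuncts from the building event's description.
(d) Entailed — every conjunct here is already in the original holding event.
(e) Entailed — the original entails any weakening of itself; this just drops 'hurriedly' and generalizes the patient.
(f) Not entailed — Jonas built the sofa, not the book; the book belongs to the writing event.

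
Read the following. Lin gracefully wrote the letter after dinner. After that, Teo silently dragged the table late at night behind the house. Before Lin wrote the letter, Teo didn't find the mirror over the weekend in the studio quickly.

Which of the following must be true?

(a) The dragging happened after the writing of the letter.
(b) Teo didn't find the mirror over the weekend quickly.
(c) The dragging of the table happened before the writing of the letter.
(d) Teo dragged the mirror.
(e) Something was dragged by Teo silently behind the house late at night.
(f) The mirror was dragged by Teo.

(a) Entailed — the narrative places the writing before the dragging.
(b) Not entailed — dropping 'in the studio' under negation is not valid — the original leaves open that Teo found the mirror some other way.
(c) Not entailed — the narrative places the writing before the dragging, not after.
(d) Not entailed — Teo dragged the table, not the mirror; the mirror belongs to the finding event.
(e) Entailed — this follows by dropping conjuncts from the dragging event's description.
(f) Not entailed — Teo dragged the table, not the mirror; the mirror belongs to the finding event.

(a), (e)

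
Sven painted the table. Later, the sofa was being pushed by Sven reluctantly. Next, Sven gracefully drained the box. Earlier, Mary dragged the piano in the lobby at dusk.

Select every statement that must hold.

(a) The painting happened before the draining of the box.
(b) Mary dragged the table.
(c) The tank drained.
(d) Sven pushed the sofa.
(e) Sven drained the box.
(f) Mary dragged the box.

(a), (d), (e)

(a) Entailed — the narrative places the painting before the draining.
(b) Not entailed — Mary dragged the piano, not the table; the table belongs to the painting event.
(c) Not entailed — the box is what drained, not the tank.
(d) Entailed — 'push' is an activity; 'was pushing' entails that some pushing happened, so 'pushed' holds.
(e) Entailed — the original entails any weakening of itself; this just drops 'gracefully'.
(f) Not entailed — Mary dragged the piano, not the box; the box belongs to the draining event.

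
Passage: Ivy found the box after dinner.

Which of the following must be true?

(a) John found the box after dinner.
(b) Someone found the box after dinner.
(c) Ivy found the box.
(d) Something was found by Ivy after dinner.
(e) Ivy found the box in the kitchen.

(a) Not entailed — the passage has Ivy finding the box, not John.
(b) Entailed — every conjunct here is already in the original finding event.
(c) Entailed — dropping 'after dinner' leaves a sub-description the original still satisfies.
(d) Entailed — generalizing the patient leaves a sub-description the original still satisfies.
(e) Not entailed — 'in the kitchen' adds information not in the original event.

(b), (c), (d)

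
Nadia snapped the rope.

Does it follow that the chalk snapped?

Nothing is said about any chalk; only the rope is affected.

no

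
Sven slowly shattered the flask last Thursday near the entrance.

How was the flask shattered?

slowly

'slowly' marks the manner of the shattering event.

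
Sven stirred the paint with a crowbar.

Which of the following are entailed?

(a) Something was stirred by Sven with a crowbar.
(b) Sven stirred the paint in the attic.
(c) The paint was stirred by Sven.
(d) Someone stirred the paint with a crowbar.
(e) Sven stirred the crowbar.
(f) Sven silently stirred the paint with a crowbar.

(a) Entailed — generalizing the patient leaves a sub-description the original still satisfies.
(b) Not entailed — 'in the attic' adds information not in the original event.
(c) Entailed — every conjunct here is already in the original stirring event.
(d) Entailed — the original entails any weakening of itself; this just generalizes the agent.
(e) Not entailed — the crowbar is the instrument, not what was stirred.
(f) Not entailed — 'silently' adds information not in the original event.

(a), (c), (d)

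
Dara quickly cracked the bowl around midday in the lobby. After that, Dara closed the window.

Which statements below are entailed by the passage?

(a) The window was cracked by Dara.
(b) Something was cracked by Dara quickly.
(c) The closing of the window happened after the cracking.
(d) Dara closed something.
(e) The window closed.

(a) Not entailed — Dara cracked the bowl, not the window; the window belongs to the closing event.
(b) Entailed — this follows by dropping conjuncts from the cracking event's description.
(c) Entailed — the narrative places the cracking before the closing.
(d) Entailed — the original entails any weakening of itself; this just generalizes the patient.
(e) Entailed — 'Dara closed the window' is causative; it entails the inchoative 'the window closed'.

(b), (c), (d), (e)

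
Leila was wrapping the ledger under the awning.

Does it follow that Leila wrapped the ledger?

'was wrapping' is progressive; for an accomplishment like 'wrap the ledger', it doesn't entail completion.

no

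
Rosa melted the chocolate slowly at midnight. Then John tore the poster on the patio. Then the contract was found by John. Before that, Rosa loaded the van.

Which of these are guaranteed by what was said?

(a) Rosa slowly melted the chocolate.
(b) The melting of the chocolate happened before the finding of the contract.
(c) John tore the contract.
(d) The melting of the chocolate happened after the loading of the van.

(a), (b)

(a) Entailed — every conjunct here is already in the original melting event.
(b) Entailed — the narrative places the melting before the finding.
(c) Not entailed — John tore the poster, not the contract; the contract belongs to the finding event.
(d) Not entailed — the narrative doesn't order the loading relative to the melting.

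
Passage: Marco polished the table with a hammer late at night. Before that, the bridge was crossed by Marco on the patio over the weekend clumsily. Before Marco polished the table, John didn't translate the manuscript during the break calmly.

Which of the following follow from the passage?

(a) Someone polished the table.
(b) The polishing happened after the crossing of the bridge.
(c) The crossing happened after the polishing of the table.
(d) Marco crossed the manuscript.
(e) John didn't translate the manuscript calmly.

(a), (b)

(a) Entailed — the original entails any weakening of itself; this just drops 'with a hammer', 'late at night' and generalizes the agent.
(b) Entailed — the narrative places the crossing before the polishing.
(c) Not entailed — the narrative places the crossing before the polishing, not after.
(d) Not entailed — Marco crossed the bridge, not the manuscript; the manuscript belongs to the translating event.
(e) Not entailed — dropping 'during the break' under negation is not valid — the original leaves open that John translated the manuscript some other way.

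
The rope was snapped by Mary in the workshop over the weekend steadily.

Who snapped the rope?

Mary

'Mary' marks the agent of the snapping event.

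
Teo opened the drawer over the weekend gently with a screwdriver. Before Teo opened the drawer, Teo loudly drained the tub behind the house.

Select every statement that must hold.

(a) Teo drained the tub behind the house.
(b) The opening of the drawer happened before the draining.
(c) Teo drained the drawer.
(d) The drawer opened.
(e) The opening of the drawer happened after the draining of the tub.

(a) Entailed — the original entails any weakening of itself; this just drops 'loudly'.
(b) Not entailed — the narrative places the draining before the opening, not after.
(c) Not entailed — Teo drained the tub, not the drawer; the drawer belongs to the opening event.
(d) Entailed — 'Teo opened the drawer' is causative; it entails the inchoative 'the drawer opened'.
(e) Entailed — the narrative places the draining before the opening.

(a), (d), (e)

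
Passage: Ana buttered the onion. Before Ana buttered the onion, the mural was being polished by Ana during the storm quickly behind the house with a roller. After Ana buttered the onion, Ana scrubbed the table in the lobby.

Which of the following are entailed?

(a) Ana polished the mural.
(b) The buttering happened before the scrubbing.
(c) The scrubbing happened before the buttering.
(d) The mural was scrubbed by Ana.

(a) Entailed — 'polish' is an activity; 'was polishing' entails that some polishing happened, so 'polished' holds.
(b) Entailed — the narrative places the buttering before the scrubbing.
(c) Not entailed — the narrative places the buttering before the scrubbing, not after.
(d) Not entailed — Ana scrubbed the table, not the mural; the mural belongs to the polishing event.

(a), (b)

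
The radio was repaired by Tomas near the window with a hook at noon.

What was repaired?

the radio

'the radio' marks the patient of the repairing event.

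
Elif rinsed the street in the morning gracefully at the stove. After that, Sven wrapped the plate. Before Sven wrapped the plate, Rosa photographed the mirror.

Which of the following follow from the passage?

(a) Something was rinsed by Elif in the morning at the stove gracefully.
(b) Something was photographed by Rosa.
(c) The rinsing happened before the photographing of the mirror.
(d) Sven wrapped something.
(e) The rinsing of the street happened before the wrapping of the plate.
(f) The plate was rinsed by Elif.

(a) Entailed — every conjunct here is already in the original rinsing event.
(b) Entailed — the original entails any weakening of itself; this just generalizes the patient.
(c) Not entailed — the narrative doesn't order the rinsing relative to the photographing.
(d) Entailed — this follows by dropping conjuncts from the wrapping event's description.
(e) Entailed — the narrative places the rinsing before the wrapping.
(f) Not entailed — Elif rinsed the street, not the plate; the plate belongs to the wrapping event.

(a), (b), (d), (e)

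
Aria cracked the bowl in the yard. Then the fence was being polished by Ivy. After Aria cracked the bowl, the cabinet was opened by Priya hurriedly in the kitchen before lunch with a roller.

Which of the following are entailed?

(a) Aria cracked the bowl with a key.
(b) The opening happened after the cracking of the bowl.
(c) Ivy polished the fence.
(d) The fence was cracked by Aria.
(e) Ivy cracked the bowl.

(b), (c)

(a) Not entailed — 'with a key' adds information not in the original event.
(b) Entailed — the narrative places the cracking before the opening.
(c) Entailed — 'polish' is an activity; 'was polishing' entails that some polishing happened, so 'polished' holds.
(d) Not entailed — Aria cracked the bowl, not the fence; the fence belongs to the polishing event.
(e) Not entailed — the passage has Aria cracking the bowl, not Ivy.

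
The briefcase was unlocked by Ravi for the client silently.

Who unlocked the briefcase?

Ravi

'Ravi' marks the agent of the unlocking event.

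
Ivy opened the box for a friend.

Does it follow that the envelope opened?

Nothing is said about any envelope; only the box is affected.

no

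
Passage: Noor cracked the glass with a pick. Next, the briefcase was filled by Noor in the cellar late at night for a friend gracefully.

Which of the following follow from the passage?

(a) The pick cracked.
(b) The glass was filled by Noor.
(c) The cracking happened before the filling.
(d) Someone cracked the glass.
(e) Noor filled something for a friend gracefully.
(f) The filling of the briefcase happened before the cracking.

(a) Not entailed — the glass is what cracked, not the pick.
(b) Not entailed — Noor filled the briefcase, not the glass; the glass belongs to the cracking event.
(c) Entailed — the narrative places the cracking before the filling.
(d) Entailed — this follows by dropping conjuncts from the cracking event's description.
(e) Entailed — every conjunct here is already in the original filling event.
(f) Not entailed — the narrative places the cracking before the filling, not after.

(c), (d), (e)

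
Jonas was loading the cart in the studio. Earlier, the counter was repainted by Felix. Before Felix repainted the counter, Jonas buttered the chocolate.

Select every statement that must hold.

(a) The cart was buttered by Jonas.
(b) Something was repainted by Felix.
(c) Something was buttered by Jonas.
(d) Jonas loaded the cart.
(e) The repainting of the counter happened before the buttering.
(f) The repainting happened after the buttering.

(b), (c), (f)

(a) Not entailed — Jonas buttered the chocolate, not the cart; the cart belongs to the loading event.
(b) Entailed — the original entails any weakening of itself; this just generalizes the patient.
(c) Entailed — generalizing the patient leaves a sub-description the original still satisfies.
(d) Not entailed — 'was loading' is progressive on an accomplishment; it does not entail the completed 'loaded'.
(e) Not entailed — the narrative places the buttering before the repainting, not after.
(f) Entailed — the narrative places the buttering before the repainting.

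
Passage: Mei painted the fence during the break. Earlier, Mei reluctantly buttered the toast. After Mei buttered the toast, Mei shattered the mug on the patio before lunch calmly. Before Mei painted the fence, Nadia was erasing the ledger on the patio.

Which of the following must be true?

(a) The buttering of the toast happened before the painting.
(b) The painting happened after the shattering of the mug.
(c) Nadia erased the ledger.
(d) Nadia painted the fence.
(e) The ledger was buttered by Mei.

(a) Entailed — the narrative places the buttering before the painting.
(b) Not entailed — the narrative doesn't order the shattering relative to the painting.
(c) Not entailed — 'was erasing' is progressive on an accomplishment; it does not entail the completed 'erased'.
(d) Not entailed — the passage has Mei painting the fence, not Nadia.
(e) Not entailed — Mei buttered the toast, not the ledger; the ledger belongs to the erasing event.

(a)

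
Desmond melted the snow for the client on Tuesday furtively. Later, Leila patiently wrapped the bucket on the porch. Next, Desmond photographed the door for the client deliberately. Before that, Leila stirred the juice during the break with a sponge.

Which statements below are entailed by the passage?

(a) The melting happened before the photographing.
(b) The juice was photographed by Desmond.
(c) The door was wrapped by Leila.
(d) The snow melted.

(a), (d)

(a) Entailed — the narrative places the melting before the photographing.
(b) Not entailed — Desmond photographed the door, not the juice; the juice belongs to the stirring event.
(c) Not entailed — Leila wrapped the bucket, not the door; the door belongs to the photographing event.
(d) Entailed — 'Desmond melted the snow' is causative; it entails the inchoative 'the snow melted'.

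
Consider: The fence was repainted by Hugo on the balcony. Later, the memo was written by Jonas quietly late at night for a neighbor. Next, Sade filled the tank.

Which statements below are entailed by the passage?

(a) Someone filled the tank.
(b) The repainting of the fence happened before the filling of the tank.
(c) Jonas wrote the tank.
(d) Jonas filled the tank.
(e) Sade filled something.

(a) Entailed — this follows by dropping conjuncts from the filling event's description.
(b) Entailed — the narrative places the repainting before the filling.
(c) Not entailed — Jonas wrote the memo, not the tank; the tank belongs to the filling event.
(d) Not entailed — the passage has Sade filling the tank, not Jonas.
(e) Entailed — the original entails any weakening of itself; this just generalizes the patient.

(a), (b), (e)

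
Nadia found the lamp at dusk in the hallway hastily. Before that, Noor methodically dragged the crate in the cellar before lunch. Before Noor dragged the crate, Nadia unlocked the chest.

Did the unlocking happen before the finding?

yes

The narrative orders the unlocking before the finding.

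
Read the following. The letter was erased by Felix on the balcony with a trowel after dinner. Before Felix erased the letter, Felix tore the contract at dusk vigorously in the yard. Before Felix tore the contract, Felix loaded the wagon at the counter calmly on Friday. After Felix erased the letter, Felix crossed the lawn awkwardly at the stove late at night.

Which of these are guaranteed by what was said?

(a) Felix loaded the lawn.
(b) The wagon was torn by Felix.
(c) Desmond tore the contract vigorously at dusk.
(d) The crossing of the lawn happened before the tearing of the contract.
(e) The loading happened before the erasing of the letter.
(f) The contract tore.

(e), (f)

(a) Not entailed — Felix loaded the wagon, not the lawn; the lawn belongs to the crossing event.
(b) Not entailed — Felix tore the contract, not the wagon; the wagon belongs to the loading event.
(c) Not entailed — the passage has Felix tearing the contract, not Desmond.
(d) Not entailed — the narrative places the tearing before the crossing, not after.
(e) Entailed — the narrative places the loading before the erasing.
(f) Entailed — 'Felix tore the contract' is causative; it entails the inchoative 'the contract tore'.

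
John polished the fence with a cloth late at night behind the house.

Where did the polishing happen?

behind the house

'behind the house' marks the location of the polishing event.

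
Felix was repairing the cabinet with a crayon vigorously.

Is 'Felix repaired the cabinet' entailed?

no

'was repairing' is progressive; for an accomplishment like 'repair the cabinet', it doesn't entail completion.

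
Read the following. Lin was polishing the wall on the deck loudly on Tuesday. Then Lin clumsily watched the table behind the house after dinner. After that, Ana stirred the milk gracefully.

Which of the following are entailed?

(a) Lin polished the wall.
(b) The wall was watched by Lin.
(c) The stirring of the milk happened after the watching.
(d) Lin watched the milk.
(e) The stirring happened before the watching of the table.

(a) Entailed — 'polish' is an activity; 'was polishing' entails that some polishing happened, so 'polished' holds.
(b) Not entailed — Lin watched the table, not the wall; the wall belongs to the polishing event.
(c) Entailed — the narrative places the watching before the stirring.
(d) Not entailed — Lin watched the table, not the milk; the milk belongs to the stirring event.
(e) Not entailed — the narrative places the watching before the stirring, not after.

(a), (c)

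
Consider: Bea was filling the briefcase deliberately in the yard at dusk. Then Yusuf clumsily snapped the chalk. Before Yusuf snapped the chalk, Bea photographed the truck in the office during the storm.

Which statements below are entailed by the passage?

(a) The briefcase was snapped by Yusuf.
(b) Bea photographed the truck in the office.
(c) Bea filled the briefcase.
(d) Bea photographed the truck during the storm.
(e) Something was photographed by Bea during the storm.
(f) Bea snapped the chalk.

(b), (d), (e)

(a) Not entailed — Yusuf snapped the chalk, not the briefcase; the briefcase belongs to the filling event.
(b) Entailed — this follows by dropping conjuncts from the photographing event's description.
(c) Not entailed — 'was filling' is progressive on an accomplishment; it does not entail the completed 'filled'.
(d) Entailed — the original entails any weakening of itself; this just drops 'in the office'.
(e) Entailed — this follows by dropping conjuncts from the photographing event's description.
(f) Not entailed — the passage has Yusuf snapping the chalk, not Bea.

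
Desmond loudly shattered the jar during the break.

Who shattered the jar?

'Desmond' marks the agent of the shattering event.

Desmond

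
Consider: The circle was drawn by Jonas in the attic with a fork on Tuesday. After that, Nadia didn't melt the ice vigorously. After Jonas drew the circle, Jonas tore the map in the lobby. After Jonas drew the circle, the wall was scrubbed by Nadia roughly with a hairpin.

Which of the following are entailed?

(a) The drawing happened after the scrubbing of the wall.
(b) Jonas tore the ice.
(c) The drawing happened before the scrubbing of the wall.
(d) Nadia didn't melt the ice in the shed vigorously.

(a) Not entailed — the narrative places the drawing before the scrubbing, not after.
(b) Not entailed — Jonas tore the map, not the ice; the ice belongs to the melting event.
(c) Entailed — the narrative places the drawing before the scrubbing.
(d) Entailed — under negation, adding a further restriction is entailed: if no such melting event occurred, none occurred in the shed either.

(c), (d)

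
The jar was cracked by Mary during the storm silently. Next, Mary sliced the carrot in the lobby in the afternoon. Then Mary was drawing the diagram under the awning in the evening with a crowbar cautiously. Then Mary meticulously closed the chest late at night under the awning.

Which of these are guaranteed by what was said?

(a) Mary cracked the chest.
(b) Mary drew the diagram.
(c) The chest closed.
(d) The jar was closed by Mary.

(a) Not entailed — Mary cracked the jar, not the chest; the chest belongs to the closing event.
(b) Not entailed — 'was drawing' is progressive on an accomplishment; it does not entail the completed 'drew'.
(c) Entailed — 'Mary closed the chest' is causative; it entails the inchoative 'the chest closed'.
(d) Not entailed — Mary closed the chest, not the jar; the jar belongs to the cracking event.

(c)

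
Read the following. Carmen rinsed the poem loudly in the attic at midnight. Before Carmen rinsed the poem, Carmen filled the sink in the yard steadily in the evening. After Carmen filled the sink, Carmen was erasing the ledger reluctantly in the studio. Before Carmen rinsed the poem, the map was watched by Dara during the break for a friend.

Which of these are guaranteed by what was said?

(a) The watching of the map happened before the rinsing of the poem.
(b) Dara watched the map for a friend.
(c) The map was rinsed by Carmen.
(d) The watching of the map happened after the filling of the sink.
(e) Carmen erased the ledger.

(a) Entailed — the narrative places the watching before the rinsing.
(b) Entailed — this follows by dropping conjuncts from the watching event's description.
(c) Not entailed — Carmen rinsed the poem, not the map; the map belongs to the watching event.
(d) Not entailed — the narrative doesn't order the filling relative to the watching.
(e) Not entailed — 'was erasing' is progressive on an accomplishment; it does not entail the completed 'erased'.

(a), (b)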